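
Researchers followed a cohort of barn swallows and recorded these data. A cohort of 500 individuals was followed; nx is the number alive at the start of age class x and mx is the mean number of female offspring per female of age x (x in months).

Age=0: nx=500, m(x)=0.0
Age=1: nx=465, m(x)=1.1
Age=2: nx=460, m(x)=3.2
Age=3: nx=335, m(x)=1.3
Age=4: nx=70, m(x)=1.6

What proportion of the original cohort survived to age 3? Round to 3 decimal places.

0.670

l_3 = n_3/n_0 = 335/500 = 0.67 → 0.670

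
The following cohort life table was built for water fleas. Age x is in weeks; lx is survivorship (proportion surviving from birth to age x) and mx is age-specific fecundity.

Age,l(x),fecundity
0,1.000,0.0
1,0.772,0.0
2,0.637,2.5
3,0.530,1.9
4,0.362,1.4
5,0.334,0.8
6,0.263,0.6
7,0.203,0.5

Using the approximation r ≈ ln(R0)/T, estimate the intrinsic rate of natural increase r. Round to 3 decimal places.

0.417

R0 = Σ lx·mx = 0 + 0 + 1.5925 + 1.007 + 0.5068 + 0.2672 + 0.1578 + 0.1015 = 3.6328
Σ x·lx·mx = 11.2265; T = 11.2265/3.6328 = 3.09032…
r ≈ ln(R0)/T = ln(3.6328)/3.09032… = 0.41743… → 0.417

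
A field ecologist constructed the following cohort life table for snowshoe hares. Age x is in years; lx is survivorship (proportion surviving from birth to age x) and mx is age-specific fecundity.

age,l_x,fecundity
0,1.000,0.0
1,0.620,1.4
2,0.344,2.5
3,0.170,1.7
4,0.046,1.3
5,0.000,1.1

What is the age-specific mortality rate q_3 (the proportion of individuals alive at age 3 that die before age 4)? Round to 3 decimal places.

0.729

q_3 = (l_3 − l_4) / l_3 = (0.17 − 0.046) / 0.17
     = 0.124 / 0.17 = 0.729412… → 0.729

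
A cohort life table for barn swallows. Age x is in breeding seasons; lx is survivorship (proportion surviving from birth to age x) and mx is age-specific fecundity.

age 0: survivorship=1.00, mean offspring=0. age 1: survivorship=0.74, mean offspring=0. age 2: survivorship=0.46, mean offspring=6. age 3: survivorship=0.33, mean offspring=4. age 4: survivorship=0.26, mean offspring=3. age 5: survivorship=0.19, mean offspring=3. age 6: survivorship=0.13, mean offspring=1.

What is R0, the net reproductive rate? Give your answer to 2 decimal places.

lx·mx by age: 0, 0, 2.76, 1.32, 0.78, 0.57, 0.13
R0 = Σ lx·mx = 5.56 → 5.56

5.56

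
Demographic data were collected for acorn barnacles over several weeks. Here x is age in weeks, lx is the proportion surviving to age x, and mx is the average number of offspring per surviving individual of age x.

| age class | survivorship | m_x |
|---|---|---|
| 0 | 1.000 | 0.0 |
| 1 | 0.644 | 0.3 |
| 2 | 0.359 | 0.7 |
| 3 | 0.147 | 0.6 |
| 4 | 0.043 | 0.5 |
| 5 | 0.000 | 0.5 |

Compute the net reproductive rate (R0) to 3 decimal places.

lx·mx by age: 0, 0.1932, 0.2513, 0.0882, 0.0215, 0
R0 = Σ lx·mx = 0.5542 → 0.554

0.554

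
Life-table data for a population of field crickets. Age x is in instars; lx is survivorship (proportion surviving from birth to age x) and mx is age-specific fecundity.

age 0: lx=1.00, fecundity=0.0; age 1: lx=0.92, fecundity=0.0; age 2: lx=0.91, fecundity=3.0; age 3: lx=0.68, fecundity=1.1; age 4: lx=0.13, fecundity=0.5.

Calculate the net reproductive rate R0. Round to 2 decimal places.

3.54

lx·mx by age: 0, 0, 2.73, 0.748, 0.065
R0 = Σ lx·mx = 3.543 → 3.54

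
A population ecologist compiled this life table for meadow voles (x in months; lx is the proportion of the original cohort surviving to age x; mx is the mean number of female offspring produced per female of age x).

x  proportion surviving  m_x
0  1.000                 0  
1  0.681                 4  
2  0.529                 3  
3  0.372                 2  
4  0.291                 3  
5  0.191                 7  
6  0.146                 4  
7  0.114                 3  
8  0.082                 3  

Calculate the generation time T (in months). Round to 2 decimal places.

lx·mx: 0, 2.724, 1.587, 0.744, 0.873, 1.337, 0.584, 0.342, 0.246 → R0 = 8.437
x·lx·mx: 0, 2.724, 3.174, 2.232, 3.492, 6.685, 3.504, 2.394, 1.968 → Σ = 26.173
T = 26.173 / 8.437 = 3.102169… → 3.10

3.10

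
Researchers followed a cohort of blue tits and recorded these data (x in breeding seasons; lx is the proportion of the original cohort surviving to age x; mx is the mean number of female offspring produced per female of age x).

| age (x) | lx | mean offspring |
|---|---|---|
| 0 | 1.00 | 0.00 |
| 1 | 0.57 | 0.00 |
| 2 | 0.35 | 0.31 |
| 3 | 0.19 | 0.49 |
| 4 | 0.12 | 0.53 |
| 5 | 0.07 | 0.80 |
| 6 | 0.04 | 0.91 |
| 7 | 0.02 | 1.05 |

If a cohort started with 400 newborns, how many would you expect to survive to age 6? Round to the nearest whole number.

Expected survivors = N0 · l_6 = 400 × 0.04 = 16 → 16

16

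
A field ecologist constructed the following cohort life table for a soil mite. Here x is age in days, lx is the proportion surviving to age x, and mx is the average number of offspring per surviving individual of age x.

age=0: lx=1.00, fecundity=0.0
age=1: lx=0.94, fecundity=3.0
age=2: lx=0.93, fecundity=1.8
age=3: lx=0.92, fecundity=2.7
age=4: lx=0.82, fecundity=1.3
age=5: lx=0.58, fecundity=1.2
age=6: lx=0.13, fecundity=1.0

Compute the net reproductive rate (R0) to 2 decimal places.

lx·mx by age: 0, 2.82, 1.674, 2.484, 1.066, 0.696, 0.13
R0 = Σ lx·mx = 8.87 → 8.87

8.87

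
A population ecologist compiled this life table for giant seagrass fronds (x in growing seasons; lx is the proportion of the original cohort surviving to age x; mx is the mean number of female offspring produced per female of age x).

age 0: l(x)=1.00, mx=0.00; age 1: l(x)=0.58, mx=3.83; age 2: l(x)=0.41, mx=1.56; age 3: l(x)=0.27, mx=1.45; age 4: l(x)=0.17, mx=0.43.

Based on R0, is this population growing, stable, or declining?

R0 = Σ lx·mx = 0 + 2.2214 + 0.6396 + 0.3915 + 0.0731 = 3.3256
R0 > 1, so the population is growing.

growing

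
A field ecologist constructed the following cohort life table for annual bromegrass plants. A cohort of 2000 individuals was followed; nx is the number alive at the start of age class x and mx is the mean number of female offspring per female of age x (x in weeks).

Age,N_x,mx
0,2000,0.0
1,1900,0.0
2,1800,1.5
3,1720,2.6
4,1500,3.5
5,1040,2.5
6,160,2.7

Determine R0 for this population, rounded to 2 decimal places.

7.73

lx = nx/n0 = nx/2000: 1, 0.95, 0.9, 0.86, 0.75, 0.52, 0.08
lx·mx by age: 0, 0, 1.35, 2.236, 2.625, 1.3, 0.216
R0 = Σ lx·mx = 7.727 → 7.73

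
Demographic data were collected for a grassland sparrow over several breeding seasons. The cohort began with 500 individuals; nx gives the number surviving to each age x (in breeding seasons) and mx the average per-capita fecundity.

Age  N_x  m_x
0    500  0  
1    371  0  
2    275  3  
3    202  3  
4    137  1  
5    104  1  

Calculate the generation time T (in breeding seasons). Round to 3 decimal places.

2.713

lx = nx/n0 = nx/500: 1, 0.742, 0.55, 0.404, 0.274, 0.208
lx·mx: 0, 0, 1.65, 1.212, 0.274, 0.208 → R0 = 3.344
x·lx·mx: 0, 0, 3.3, 3.636, 1.096, 1.04 → Σ = 9.072
T = 9.072 / 3.344 = 2.712919… → 2.713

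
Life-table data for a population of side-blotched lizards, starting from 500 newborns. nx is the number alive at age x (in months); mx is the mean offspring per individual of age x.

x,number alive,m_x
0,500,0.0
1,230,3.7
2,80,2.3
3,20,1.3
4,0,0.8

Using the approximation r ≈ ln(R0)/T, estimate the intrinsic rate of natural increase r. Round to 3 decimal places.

lx = nx/n0 = nx/500: 1, 0.46, 0.16, 0.04, 0
R0 = Σ lx·mx = 0 + 1.702 + 0.368 + 0.052 + 0 = 2.122
Σ x·lx·mx = 2.594; T = 2.594/2.122 = 1.22243…
r ≈ ln(R0)/T = ln(2.122)/1.22243… = 0.61546… → 0.615

0.615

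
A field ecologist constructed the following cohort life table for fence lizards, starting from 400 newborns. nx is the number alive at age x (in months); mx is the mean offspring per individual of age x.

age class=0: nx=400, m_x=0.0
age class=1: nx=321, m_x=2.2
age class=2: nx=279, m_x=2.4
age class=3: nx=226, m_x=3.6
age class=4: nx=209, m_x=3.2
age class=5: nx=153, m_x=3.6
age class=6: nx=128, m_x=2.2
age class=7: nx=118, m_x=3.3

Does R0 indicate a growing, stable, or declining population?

growing

lx = nx/n0 = nx/400: 1, 0.8025, 0.6975, 0.565, 0.5225, 0.3825, 0.32, 0.295
R0 = Σ lx·mx = 0 + 1.7655 + 1.674 + 2.034 + 1.672 + 1.377 + 0.704 + 0.9735 = 10.2
R0 > 1, so the population is growing.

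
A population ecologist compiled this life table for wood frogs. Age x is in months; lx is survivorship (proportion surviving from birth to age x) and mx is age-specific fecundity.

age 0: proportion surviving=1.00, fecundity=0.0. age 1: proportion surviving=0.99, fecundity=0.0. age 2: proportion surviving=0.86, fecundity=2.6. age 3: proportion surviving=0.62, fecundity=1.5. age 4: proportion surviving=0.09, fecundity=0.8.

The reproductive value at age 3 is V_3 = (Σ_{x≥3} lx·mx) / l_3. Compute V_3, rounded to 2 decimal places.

lx·mx for x ≥ 3: 0.93, 0.072 → sum = 1.002
V_3 = 1.002 / l_3 = 1.002 / 0.62 = 1.616129… → 1.62

1.62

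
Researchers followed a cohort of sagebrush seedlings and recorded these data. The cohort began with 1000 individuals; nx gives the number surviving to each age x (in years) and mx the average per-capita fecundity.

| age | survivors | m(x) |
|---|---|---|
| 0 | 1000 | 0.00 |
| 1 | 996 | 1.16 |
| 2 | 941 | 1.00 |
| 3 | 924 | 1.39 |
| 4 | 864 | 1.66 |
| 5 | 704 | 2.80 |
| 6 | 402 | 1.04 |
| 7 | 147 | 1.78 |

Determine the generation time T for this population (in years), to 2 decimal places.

lx = nx/n0 = nx/1000: 1, 0.996, 0.941, 0.924, 0.864, 0.704, 0.402, 0.147
lx·mx: 0, 1.15536, 0.941, 1.28436, 1.43424, 1.9712, 0.41808, 0.26166 → R0 = 7.4659
x·lx·mx: 0, 1.15536, 1.882, 3.85308, 5.73696, 9.856, 2.50848, 1.83162 → Σ = 26.8235
T = 26.8235 / 7.4659 = 3.592802… → 3.59

3.59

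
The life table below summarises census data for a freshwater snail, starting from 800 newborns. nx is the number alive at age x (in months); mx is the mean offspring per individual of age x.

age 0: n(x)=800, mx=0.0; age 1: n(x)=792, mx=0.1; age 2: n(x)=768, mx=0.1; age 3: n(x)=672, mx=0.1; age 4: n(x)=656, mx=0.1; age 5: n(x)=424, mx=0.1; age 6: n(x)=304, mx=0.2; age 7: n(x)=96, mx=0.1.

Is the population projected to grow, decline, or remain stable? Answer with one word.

lx = nx/n0 = nx/800: 1, 0.99, 0.96, 0.84, 0.82, 0.53, 0.38, 0.12
R0 = Σ lx·mx = 0 + 0.099 + 0.096 + 0.084 + 0.082 + 0.053 + 0.076 + 0.012 = 0.502
R0 < 1, so the population is declining.

declining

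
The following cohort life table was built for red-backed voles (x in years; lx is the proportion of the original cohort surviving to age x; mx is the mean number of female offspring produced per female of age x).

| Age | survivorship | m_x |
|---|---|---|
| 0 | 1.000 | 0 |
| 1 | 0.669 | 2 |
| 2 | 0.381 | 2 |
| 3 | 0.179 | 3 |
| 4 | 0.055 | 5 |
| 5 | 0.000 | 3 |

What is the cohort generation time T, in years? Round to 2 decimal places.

lx·mx: 0, 1.338, 0.762, 0.537, 0.275, 0 → R0 = 2.912
x·lx·mx: 0, 1.338, 1.524, 1.611, 1.1, 0 → Σ = 5.573
T = 5.573 / 2.912 = 1.913805… → 1.91

1.91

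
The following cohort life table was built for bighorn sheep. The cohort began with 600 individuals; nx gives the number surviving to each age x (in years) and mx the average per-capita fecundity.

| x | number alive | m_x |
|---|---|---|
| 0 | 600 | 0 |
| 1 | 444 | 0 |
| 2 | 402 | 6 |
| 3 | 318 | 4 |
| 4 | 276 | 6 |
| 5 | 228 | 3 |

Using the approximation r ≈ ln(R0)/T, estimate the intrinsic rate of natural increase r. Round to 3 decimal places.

0.744

lx = nx/n0 = nx/600: 1, 0.74, 0.67, 0.53, 0.46, 0.38
R0 = Σ lx·mx = 0 + 0 + 4.02 + 2.12 + 2.76 + 1.14 = 10.04
Σ x·lx·mx = 31.14; T = 31.14/10.04 = 3.10159…
r ≈ ln(R0)/T = ln(10.04)/3.10159… = 0.74367… → 0.744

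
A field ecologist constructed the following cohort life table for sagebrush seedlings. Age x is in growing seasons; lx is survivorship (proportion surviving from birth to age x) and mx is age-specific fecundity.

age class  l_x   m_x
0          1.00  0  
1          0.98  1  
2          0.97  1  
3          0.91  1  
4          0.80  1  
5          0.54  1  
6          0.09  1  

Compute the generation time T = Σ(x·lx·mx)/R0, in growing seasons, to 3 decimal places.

2.818

lx·mx: 0, 0.98, 0.97, 0.91, 0.8, 0.54, 0.09 → R0 = 4.29
x·lx·mx: 0, 0.98, 1.94, 2.73, 3.2, 2.7, 0.54 → Σ = 12.09
T = 12.09 / 4.29 = 2.818182… → 2.818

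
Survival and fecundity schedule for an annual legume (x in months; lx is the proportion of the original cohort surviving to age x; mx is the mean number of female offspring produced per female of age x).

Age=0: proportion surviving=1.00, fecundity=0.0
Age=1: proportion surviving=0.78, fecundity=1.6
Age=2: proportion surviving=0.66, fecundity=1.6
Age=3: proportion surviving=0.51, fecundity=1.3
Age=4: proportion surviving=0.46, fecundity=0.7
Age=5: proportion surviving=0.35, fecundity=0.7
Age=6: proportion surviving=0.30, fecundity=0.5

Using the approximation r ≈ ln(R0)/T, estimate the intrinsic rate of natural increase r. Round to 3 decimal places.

0.548

R0 = Σ lx·mx = 0 + 1.248 + 1.056 + 0.663 + 0.322 + 0.245 + 0.15 = 3.684
Σ x·lx·mx = 8.762; T = 8.762/3.684 = 2.37839…
r ≈ ln(R0)/T = ln(3.684)/2.37839… = 0.54827… → 0.548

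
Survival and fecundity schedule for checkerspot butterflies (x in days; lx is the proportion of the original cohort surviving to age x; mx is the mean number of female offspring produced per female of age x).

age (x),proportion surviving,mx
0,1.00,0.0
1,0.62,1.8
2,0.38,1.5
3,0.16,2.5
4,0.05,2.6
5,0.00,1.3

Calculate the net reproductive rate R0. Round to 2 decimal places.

lx·mx by age: 0, 1.116, 0.57, 0.4, 0.13, 0
R0 = Σ lx·mx = 2.216 → 2.22

2.22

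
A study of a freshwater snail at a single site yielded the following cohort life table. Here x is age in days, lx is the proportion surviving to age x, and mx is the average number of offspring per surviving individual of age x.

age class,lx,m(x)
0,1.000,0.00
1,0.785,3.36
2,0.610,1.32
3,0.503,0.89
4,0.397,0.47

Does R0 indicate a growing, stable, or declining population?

growing

R0 = Σ lx·mx = 0 + 2.6376 + 0.8052 + 0.44767 + 0.18659 = 4.07706
R0 > 1, so the population is growing.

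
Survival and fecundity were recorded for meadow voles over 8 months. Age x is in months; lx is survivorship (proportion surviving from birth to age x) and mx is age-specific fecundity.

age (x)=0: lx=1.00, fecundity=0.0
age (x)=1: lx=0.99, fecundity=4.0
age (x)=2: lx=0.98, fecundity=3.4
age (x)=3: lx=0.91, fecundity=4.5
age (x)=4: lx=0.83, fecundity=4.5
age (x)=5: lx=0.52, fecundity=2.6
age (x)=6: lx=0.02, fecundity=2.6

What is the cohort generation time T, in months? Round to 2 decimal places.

lx·mx: 0, 3.96, 3.332, 4.095, 3.735, 1.352, 0.052 → R0 = 16.526
x·lx·mx: 0, 3.96, 6.664, 12.285, 14.94, 6.76, 0.312 → Σ = 44.921
T = 44.921 / 16.526 = 2.718202… → 2.72

2.72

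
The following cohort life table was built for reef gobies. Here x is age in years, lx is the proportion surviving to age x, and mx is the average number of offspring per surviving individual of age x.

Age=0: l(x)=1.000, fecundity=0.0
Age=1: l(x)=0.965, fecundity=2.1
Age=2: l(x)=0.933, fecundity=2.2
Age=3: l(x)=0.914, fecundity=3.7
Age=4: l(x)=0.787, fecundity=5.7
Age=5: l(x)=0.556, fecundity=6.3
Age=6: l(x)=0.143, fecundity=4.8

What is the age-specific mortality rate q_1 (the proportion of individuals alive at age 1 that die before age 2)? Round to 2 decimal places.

0.03

q_1 = (l_1 − l_2) / l_1 = (0.965 − 0.933) / 0.965
     = 0.032 / 0.965 = 0.033161… → 0.03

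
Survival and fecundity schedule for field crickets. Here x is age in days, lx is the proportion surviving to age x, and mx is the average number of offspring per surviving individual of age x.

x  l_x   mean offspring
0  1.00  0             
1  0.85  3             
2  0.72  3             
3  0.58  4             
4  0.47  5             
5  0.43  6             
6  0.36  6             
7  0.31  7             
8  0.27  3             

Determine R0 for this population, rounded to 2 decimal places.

17.10

lx·mx by age: 0, 2.55, 2.16, 2.32, 2.35, 2.58, 2.16, 2.17, 0.81
R0 = Σ lx·mx = 17.1 → 17.10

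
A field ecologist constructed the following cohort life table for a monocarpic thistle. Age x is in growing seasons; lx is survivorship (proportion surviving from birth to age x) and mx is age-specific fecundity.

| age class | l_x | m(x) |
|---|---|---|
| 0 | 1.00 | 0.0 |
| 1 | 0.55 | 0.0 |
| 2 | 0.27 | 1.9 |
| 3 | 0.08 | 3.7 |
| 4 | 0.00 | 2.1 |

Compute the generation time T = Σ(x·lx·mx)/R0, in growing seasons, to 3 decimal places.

lx·mx: 0, 0, 0.513, 0.296, 0 → R0 = 0.809
x·lx·mx: 0, 0, 1.026, 0.888, 0 → Σ = 1.914
T = 1.914 / 0.809 = 2.365884… → 2.366

2.366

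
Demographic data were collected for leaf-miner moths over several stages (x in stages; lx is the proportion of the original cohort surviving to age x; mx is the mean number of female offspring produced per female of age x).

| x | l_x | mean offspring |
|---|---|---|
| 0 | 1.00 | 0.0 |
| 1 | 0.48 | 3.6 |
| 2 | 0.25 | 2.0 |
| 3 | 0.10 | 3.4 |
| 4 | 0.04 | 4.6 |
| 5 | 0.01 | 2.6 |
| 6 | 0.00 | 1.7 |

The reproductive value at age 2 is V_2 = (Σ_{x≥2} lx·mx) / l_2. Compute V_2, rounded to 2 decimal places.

4.20

lx·mx for x ≥ 2: 0.5, 0.34, 0.184, 0.026, 0 → sum = 1.05
V_2 = 1.05 / l_2 = 1.05 / 0.25 = 4.2 → 4.20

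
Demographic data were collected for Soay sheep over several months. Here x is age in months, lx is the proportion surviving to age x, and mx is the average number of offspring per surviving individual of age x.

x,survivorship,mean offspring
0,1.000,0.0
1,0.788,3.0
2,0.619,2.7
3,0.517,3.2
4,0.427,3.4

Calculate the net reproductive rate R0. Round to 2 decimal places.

7.14

lx·mx by age: 0, 2.364, 1.6713, 1.6544, 1.4518
R0 = Σ lx·mx = 7.1415 → 7.14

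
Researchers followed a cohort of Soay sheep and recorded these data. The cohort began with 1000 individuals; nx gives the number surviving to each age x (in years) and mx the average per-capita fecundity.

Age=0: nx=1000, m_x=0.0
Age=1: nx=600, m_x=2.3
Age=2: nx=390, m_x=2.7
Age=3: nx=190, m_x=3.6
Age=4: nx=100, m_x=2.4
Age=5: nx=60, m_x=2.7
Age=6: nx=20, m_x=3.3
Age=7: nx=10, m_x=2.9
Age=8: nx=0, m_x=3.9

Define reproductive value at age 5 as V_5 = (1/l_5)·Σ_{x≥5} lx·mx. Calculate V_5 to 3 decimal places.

lx = nx/n0 = nx/1000: 1, 0.6, 0.39, 0.19, 0.1, 0.06, 0.02, 0.01, 0
lx·mx for x ≥ 5: 0.162, 0.066, 0.029, 0 → sum = 0.257
V_5 = 0.257 / l_5 = 0.257 / 0.06 = 4.283333… → 4.283

4.283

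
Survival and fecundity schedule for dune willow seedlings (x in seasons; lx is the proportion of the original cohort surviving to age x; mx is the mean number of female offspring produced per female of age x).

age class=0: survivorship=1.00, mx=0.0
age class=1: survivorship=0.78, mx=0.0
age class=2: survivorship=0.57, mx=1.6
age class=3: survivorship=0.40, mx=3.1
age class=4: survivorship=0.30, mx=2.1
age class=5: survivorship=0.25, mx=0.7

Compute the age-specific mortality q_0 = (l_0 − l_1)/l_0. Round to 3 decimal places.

q_0 = (l_0 − l_1) / l_0 = (1 − 0.78) / 1
     = 0.22 / 1 = 0.22 → 0.220

0.220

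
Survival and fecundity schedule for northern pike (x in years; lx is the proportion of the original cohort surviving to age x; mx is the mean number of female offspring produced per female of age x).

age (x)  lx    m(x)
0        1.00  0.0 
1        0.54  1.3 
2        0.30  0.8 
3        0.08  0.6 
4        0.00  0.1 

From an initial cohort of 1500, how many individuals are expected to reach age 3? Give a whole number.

120

Expected survivors = N0 · l_3 = 1500 × 0.08 = 120 → 120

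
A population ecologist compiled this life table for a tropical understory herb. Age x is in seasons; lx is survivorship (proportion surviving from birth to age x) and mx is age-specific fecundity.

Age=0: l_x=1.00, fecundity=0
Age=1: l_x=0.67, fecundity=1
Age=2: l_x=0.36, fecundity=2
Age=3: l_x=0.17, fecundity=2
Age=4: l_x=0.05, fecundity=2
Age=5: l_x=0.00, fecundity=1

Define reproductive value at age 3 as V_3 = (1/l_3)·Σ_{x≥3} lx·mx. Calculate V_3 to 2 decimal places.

2.59

lx·mx for x ≥ 3: 0.34, 0.1, 0 → sum = 0.44
V_3 = 0.44 / l_3 = 0.44 / 0.17 = 2.588235… → 2.59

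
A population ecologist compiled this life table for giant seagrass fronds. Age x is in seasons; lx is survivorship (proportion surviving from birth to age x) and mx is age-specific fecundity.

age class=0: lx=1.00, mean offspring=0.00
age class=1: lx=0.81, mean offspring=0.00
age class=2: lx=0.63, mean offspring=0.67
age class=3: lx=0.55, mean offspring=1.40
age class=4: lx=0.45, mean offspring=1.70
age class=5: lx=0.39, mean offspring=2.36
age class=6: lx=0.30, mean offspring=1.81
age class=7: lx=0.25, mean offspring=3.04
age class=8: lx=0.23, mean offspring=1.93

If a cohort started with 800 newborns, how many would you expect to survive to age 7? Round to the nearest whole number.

Expected survivors = N0 · l_7 = 800 × 0.25 = 200 → 200

200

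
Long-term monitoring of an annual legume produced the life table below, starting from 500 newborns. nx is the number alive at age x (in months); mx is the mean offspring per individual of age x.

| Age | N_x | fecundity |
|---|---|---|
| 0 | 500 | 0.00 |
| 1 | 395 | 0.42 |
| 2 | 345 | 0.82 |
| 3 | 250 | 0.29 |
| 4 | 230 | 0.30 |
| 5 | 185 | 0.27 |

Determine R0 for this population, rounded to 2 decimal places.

1.28

lx = nx/n0 = nx/500: 1, 0.79, 0.69, 0.5, 0.46, 0.37
lx·mx by age: 0, 0.3318, 0.5658, 0.145, 0.138, 0.0999
R0 = Σ lx·mx = 1.2805 → 1.28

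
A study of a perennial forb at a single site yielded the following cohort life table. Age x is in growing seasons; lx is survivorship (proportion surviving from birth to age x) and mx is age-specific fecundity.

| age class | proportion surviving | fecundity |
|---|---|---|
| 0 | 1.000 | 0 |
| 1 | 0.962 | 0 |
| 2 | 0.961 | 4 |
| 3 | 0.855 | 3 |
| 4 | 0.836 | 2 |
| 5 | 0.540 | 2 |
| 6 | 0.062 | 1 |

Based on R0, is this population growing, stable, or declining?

R0 = Σ lx·mx = 0 + 0 + 3.844 + 2.565 + 1.672 + 1.08 + 0.062 = 9.223
R0 > 1, so the population is growing.

growing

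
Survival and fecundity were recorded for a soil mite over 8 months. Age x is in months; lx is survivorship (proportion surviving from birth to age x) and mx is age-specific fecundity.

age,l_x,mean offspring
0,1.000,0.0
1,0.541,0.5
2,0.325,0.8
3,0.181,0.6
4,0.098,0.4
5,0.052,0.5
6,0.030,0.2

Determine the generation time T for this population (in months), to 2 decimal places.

lx·mx: 0, 0.2705, 0.26, 0.1086, 0.0392, 0.026, 0.006 → R0 = 0.7103
x·lx·mx: 0, 0.2705, 0.52, 0.3258, 0.1568, 0.13, 0.036 → Σ = 1.4391
T = 1.4391 / 0.7103 = 2.026045… → 2.03

2.03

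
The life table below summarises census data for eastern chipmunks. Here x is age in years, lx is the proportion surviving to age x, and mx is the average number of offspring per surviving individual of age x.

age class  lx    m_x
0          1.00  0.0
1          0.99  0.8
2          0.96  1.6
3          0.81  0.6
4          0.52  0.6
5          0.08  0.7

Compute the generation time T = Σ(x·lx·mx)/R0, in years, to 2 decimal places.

lx·mx: 0, 0.792, 1.536, 0.486, 0.312, 0.056 → R0 = 3.182
x·lx·mx: 0, 0.792, 3.072, 1.458, 1.248, 0.28 → Σ = 6.85
T = 6.85 / 3.182 = 2.152734… → 2.15

2.15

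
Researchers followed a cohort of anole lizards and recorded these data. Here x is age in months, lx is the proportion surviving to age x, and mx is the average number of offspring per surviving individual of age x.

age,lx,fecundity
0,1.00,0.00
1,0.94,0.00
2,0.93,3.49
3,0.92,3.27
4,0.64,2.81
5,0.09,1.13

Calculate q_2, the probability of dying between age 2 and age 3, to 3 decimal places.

q_2 = (l_2 − l_3) / l_2 = (0.93 − 0.92) / 0.93
     = 0.01 / 0.93 = 0.010753… → 0.011

0.011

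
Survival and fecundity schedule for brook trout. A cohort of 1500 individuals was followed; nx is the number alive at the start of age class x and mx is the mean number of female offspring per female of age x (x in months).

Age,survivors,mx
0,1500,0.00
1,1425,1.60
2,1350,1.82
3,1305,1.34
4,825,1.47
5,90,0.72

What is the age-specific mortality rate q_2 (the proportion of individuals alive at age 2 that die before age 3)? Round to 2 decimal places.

0.03

lx = nx/n0 = nx/1500: 1, 0.95, 0.9, 0.87, 0.55, 0.06
q_2 = (l_2 − l_3) / l_2 = (0.9 − 0.87) / 0.9
     = 0.03 / 0.9 = 0.033333… → 0.03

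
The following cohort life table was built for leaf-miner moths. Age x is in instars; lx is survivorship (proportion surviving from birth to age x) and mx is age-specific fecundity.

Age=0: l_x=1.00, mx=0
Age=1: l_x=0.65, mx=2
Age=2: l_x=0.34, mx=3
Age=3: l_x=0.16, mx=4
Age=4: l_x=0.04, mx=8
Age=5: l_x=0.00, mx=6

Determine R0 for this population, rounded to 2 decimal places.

3.28

lx·mx by age: 0, 1.3, 1.02, 0.64, 0.32, 0
R0 = Σ lx·mx = 3.28 → 3.28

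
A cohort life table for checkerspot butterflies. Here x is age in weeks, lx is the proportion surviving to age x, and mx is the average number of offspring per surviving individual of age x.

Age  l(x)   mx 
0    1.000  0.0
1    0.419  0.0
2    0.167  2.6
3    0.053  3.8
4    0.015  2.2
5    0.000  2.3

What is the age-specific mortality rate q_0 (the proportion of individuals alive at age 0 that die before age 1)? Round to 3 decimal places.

0.581

q_0 = (l_0 − l_1) / l_0 = (1 − 0.419) / 1
     = 0.581 / 1 = 0.581 → 0.581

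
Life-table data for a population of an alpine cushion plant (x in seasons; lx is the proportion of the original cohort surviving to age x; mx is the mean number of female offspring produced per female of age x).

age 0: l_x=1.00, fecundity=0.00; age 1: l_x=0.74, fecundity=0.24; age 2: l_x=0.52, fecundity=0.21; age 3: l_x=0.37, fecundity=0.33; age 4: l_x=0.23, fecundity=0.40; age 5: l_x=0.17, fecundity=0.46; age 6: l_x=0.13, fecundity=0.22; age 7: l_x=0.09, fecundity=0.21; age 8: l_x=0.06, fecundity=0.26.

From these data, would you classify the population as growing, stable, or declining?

declining

R0 = Σ lx·mx = 0 + 0.1776 + 0.1092 + 0.1221 + 0.092 + 0.0782 + 0.0286 + 0.0189 + 0.0156 = 0.6422
R0 < 1, so the population is declining.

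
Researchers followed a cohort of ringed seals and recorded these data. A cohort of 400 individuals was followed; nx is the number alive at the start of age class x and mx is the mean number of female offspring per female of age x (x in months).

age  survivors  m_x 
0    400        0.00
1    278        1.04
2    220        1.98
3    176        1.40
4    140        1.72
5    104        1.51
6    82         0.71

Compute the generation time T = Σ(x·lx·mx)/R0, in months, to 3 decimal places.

lx = nx/n0 = nx/400: 1, 0.695, 0.55, 0.44, 0.35, 0.26, 0.205
lx·mx: 0, 0.7228, 1.089, 0.616, 0.602, 0.3926, 0.14555 → R0 = 3.56795
x·lx·mx: 0, 0.7228, 2.178, 1.848, 2.408, 1.963, 0.8733 → Σ = 9.9931
T = 9.9931 / 3.56795 = 2.800796… → 2.801

2.801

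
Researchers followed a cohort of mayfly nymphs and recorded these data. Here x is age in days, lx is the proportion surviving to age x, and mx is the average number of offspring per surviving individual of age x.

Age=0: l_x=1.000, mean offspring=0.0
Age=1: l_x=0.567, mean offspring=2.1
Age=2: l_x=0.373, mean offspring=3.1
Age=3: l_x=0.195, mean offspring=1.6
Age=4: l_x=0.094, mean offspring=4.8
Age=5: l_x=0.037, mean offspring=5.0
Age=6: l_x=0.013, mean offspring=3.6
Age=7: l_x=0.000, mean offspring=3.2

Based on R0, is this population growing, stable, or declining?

R0 = Σ lx·mx = 0 + 1.1907 + 1.1563 + 0.312 + 0.4512 + 0.185 + 0.0468 + 0 = 3.342
R0 > 1, so the population is growing.

growing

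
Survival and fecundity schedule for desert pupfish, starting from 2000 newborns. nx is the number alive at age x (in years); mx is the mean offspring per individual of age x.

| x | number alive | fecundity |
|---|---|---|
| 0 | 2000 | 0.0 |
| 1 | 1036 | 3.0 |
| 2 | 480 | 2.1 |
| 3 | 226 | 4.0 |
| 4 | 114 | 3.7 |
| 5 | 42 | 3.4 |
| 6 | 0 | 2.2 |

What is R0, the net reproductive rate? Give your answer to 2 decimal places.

lx = nx/n0 = nx/2000: 1, 0.518, 0.24, 0.113, 0.057, 0.021, 0
lx·mx by age: 0, 1.554, 0.504, 0.452, 0.2109, 0.0714, 0
R0 = Σ lx·mx = 2.7923 → 2.79

2.79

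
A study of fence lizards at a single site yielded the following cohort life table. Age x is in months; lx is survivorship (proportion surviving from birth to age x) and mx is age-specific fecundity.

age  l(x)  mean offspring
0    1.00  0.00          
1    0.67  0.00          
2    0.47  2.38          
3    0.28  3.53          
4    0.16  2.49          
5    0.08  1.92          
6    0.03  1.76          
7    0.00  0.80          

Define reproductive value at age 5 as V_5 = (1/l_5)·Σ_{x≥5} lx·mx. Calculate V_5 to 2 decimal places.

lx·mx for x ≥ 5: 0.1536, 0.0528, 0 → sum = 0.2064
V_5 = 0.2064 / l_5 = 0.2064 / 0.08 = 2.58 → 2.58

2.58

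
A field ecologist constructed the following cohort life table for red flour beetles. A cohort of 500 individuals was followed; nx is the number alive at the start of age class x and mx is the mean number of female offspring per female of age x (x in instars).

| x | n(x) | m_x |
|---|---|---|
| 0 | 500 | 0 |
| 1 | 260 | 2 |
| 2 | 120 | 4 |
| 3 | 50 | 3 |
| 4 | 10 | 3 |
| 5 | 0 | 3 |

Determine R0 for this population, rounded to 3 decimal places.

lx = nx/n0 = nx/500: 1, 0.52, 0.24, 0.1, 0.02, 0
lx·mx by age: 0, 1.04, 0.96, 0.3, 0.06, 0
R0 = Σ lx·mx = 2.36 → 2.360

2.360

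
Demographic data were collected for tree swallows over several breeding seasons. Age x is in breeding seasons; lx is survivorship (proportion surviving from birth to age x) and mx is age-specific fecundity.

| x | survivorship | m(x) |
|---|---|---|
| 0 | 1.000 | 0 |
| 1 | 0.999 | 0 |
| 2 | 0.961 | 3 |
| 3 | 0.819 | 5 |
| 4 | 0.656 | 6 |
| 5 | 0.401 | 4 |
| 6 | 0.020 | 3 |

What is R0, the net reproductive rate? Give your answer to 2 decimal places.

12.58

lx·mx by age: 0, 0, 2.883, 4.095, 3.936, 1.604, 0.06
R0 = Σ lx·mx = 12.578 → 12.58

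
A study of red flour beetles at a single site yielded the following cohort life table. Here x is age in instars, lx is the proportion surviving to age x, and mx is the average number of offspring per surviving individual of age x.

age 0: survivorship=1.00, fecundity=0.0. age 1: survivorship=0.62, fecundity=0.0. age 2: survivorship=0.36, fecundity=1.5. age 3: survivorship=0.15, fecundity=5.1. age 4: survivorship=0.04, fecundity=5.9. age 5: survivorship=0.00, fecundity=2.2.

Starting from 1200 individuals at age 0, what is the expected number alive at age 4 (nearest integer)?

Expected survivors = N0 · l_4 = 1200 × 0.04 = 48 → 48

48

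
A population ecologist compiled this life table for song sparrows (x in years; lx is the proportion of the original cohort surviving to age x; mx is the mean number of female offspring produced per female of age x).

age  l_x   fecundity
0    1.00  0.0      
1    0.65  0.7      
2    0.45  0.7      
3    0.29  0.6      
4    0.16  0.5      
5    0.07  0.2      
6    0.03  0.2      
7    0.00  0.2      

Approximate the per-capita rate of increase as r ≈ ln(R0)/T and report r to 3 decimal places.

0.022

R0 = Σ lx·mx = 0 + 0.455 + 0.315 + 0.174 + 0.08 + 0.014 + 0.006 + 0 = 1.044
Σ x·lx·mx = 2.033; T = 2.033/1.044 = 1.94732…
r ≈ ln(R0)/T = ln(1.044)/1.94732… = 0.02211… → 0.022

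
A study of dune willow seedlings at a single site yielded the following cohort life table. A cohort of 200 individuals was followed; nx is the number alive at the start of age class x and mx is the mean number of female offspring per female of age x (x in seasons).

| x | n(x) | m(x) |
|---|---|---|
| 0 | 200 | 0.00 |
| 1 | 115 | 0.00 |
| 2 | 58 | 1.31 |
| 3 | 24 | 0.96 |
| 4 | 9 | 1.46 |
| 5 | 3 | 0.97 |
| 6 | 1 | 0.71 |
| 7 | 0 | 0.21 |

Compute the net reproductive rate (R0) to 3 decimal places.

lx = nx/n0 = nx/200: 1, 0.575, 0.29, 0.12, 0.045, 0.015, 0.005, 0
lx·mx by age: 0, 0, 0.3799, 0.1152, 0.0657, 0.01455, 0.00355, 0
R0 = Σ lx·mx = 0.5789 → 0.579

0.579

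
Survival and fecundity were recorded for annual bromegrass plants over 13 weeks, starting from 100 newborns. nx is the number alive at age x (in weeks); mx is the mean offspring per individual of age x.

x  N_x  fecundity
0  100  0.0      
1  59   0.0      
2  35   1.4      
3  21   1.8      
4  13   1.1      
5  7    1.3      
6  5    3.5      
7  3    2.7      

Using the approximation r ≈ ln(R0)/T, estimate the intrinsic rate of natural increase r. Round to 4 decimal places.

lx = nx/n0 = nx/100: 1, 0.59, 0.35, 0.21, 0.13, 0.07, 0.05, 0.03
R0 = Σ lx·mx = 0 + 0 + 0.49 + 0.378 + 0.143 + 0.091 + 0.175 + 0.081 = 1.358
Σ x·lx·mx = 4.758; T = 4.758/1.358 = 3.50368…
r ≈ ln(R0)/T = ln(1.358)/3.50368… = 0.08734… → 0.0873

0.0873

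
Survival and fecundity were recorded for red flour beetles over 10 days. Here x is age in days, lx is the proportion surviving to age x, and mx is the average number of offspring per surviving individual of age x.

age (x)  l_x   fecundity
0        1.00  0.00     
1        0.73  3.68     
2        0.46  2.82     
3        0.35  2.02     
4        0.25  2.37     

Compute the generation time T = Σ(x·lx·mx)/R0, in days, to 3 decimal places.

1.850

lx·mx: 0, 2.6864, 1.2972, 0.707, 0.5925 → R0 = 5.2831
x·lx·mx: 0, 2.6864, 2.5944, 2.121, 2.37 → Σ = 9.7718
T = 9.7718 / 5.2831 = 1.849634… → 1.850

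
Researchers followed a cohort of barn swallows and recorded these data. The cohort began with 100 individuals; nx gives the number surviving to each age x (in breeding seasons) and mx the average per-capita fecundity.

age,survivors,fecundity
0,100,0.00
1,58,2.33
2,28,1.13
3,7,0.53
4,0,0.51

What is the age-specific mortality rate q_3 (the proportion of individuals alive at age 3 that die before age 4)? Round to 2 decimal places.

lx = nx/n0 = nx/100: 1, 0.58, 0.28, 0.07, 0
q_3 = (l_3 − l_4) / l_3 = (0.07 − 0) / 0.07
     = 0.07 / 0.07 = 1 → 1.00

1.00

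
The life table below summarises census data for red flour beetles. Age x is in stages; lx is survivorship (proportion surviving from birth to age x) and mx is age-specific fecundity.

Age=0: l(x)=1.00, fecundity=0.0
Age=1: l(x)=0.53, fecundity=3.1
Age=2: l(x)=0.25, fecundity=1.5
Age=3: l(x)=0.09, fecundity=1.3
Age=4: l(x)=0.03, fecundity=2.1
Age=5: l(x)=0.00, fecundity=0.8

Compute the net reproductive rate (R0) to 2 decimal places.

2.20

lx·mx by age: 0, 1.643, 0.375, 0.117, 0.063, 0
R0 = Σ lx·mx = 2.198 → 2.20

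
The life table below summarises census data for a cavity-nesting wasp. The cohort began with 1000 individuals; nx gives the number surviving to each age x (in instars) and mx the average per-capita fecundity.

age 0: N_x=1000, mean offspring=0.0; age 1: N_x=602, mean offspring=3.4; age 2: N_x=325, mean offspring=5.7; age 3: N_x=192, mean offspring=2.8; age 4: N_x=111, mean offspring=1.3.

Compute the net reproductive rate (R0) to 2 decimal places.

4.58

lx = nx/n0 = nx/1000: 1, 0.602, 0.325, 0.192, 0.111
lx·mx by age: 0, 2.0468, 1.8525, 0.5376, 0.1443
R0 = Σ lx·mx = 4.5812 → 4.58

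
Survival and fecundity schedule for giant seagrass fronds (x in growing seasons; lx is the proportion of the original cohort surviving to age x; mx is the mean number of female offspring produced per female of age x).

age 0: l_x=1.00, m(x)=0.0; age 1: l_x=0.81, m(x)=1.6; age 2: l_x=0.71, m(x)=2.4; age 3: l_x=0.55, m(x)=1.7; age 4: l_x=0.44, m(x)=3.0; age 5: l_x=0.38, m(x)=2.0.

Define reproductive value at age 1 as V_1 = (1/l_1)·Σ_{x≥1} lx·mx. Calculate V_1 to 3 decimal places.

lx·mx for x ≥ 1: 1.296, 1.704, 0.935, 1.32, 0.76 → sum = 6.015
V_1 = 6.015 / l_1 = 6.015 / 0.81 = 7.425926… → 7.426

7.426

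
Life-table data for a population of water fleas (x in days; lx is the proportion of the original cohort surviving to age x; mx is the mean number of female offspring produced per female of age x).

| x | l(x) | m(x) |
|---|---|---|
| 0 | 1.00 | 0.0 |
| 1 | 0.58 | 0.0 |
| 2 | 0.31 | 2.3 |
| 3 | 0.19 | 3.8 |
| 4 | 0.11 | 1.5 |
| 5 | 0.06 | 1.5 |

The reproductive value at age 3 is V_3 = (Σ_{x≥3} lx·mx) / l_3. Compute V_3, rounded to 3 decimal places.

5.142

lx·mx for x ≥ 3: 0.722, 0.165, 0.09 → sum = 0.977
V_3 = 0.977 / l_3 = 0.977 / 0.19 = 5.142105… → 5.142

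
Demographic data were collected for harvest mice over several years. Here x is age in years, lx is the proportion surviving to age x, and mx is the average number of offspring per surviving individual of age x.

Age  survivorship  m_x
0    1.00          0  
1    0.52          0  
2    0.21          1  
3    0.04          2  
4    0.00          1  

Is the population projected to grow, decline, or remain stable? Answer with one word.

declining

R0 = Σ lx·mx = 0 + 0 + 0.21 + 0.08 + 0 = 0.29
R0 < 1, so the population is declining.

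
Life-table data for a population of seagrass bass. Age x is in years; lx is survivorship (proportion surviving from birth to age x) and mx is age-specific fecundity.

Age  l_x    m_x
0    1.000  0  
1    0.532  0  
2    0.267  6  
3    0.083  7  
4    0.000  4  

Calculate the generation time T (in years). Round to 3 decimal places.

lx·mx: 0, 0, 1.602, 0.581, 0 → R0 = 2.183
x·lx·mx: 0, 0, 3.204, 1.743, 0 → Σ = 4.947
T = 4.947 / 2.183 = 2.266148… → 2.266

2.266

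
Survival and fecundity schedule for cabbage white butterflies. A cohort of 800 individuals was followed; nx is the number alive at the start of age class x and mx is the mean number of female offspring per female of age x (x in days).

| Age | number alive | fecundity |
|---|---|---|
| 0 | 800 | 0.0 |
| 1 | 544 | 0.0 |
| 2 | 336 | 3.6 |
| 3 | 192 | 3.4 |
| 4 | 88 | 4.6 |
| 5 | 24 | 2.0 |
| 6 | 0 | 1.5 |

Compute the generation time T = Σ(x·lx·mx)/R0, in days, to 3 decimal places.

2.694

lx = nx/n0 = nx/800: 1, 0.68, 0.42, 0.24, 0.11, 0.03, 0
lx·mx: 0, 0, 1.512, 0.816, 0.506, 0.06, 0 → R0 = 2.894
x·lx·mx: 0, 0, 3.024, 2.448, 2.024, 0.3, 0 → Σ = 7.796
T = 7.796 / 2.894 = 2.693849… → 2.694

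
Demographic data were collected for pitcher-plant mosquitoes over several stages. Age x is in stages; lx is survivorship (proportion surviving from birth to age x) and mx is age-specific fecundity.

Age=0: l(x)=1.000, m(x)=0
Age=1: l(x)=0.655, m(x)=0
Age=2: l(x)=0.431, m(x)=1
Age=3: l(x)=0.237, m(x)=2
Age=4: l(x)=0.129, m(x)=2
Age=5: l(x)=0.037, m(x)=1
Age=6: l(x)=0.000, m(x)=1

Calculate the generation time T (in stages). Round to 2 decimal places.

2.92

lx·mx: 0, 0, 0.431, 0.474, 0.258, 0.037, 0 → R0 = 1.2
x·lx·mx: 0, 0, 0.862, 1.422, 1.032, 0.185, 0 → Σ = 3.501
T = 3.501 / 1.2 = 2.9175 → 2.92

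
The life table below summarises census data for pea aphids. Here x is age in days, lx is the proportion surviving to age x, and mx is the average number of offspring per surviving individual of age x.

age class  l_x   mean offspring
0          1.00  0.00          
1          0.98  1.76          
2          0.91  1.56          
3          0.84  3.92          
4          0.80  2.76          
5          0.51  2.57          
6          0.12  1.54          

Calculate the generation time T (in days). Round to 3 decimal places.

3.051

lx·mx: 0, 1.7248, 1.4196, 3.2928, 2.208, 1.3107, 0.1848 → R0 = 10.1407
x·lx·mx: 0, 1.7248, 2.8392, 9.8784, 8.832, 6.5535, 1.1088 → Σ = 30.9367
T = 30.9367 / 10.1407 = 3.050746… → 3.051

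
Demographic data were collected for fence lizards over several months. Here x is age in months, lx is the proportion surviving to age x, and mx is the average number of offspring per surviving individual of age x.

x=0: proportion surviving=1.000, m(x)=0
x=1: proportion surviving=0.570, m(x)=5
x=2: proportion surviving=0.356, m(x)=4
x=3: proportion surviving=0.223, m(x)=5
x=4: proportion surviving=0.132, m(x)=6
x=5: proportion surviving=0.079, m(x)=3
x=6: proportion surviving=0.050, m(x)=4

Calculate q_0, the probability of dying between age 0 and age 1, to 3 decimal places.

0.430

q_0 = (l_0 − l_1) / l_0 = (1 − 0.57) / 1
     = 0.43 / 1 = 0.43 → 0.430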